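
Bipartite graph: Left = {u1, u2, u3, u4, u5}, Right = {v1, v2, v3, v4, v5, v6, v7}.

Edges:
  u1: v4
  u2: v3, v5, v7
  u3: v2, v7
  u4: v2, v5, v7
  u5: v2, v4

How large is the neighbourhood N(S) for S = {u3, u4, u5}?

4

The union of neighbours of {u3, u4, u5} is {v2, v4, v5, v7}, which has 4 elements.
Since |N(S)| = 4 ≥ |S| = 3, Hall's condition holds for this subset.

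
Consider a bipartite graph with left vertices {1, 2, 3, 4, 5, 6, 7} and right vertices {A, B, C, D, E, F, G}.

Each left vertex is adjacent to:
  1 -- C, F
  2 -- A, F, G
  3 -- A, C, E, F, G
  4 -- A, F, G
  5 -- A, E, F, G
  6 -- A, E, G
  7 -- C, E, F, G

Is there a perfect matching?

The set {1, 2, 3, 4, 5, 6, 7} has only 5 neighbours ({A, C, E, F, G}), so by Hall's theorem at most 5 of the 7 left vertices can be matched.
Hence no matching covers every left vertex.

No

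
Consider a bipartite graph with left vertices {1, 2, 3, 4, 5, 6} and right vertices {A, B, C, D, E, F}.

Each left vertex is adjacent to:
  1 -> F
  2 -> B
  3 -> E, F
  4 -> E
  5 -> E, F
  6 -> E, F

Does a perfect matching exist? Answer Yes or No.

No

The set {1, 3, 4, 5, 6} has only 2 neighbours ({E, F}), so by Hall's theorem at most 3 of the 6 left vertices can be matched.
Hence no matching covers every left vertex.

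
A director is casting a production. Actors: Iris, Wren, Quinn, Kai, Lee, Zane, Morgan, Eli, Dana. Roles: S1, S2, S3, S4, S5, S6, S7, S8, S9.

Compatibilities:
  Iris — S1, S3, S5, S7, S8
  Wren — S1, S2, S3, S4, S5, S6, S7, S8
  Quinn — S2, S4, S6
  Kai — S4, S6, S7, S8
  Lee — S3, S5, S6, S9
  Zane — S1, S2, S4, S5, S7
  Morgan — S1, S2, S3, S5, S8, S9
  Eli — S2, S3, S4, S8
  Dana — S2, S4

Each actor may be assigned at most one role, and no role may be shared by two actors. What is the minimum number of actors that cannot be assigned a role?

A valid assignment of size 9: Iris–S1, Wren–S3, Quinn–S6, Kai–S8, Lee–S5, Zane–S7, Morgan–S9, Eli–S4, Dana–S2.
All 9 actors are matched, so no larger matching exists.
That matches 9 of the 9, leaving 0 unmatched; no matching can do better.

0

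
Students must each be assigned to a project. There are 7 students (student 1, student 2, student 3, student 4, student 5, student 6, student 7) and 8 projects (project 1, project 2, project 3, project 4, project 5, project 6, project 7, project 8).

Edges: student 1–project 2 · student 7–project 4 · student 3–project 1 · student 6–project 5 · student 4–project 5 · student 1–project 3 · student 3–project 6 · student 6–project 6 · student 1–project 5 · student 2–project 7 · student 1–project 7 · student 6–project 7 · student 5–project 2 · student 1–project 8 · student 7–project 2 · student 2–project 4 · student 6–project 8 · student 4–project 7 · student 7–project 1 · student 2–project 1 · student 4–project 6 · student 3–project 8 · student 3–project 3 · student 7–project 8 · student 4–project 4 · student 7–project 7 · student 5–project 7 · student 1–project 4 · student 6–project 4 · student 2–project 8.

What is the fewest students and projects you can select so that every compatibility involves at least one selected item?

A maximum matching has 7 edges (e.g. student 1–project 3, student 2–project 1, student 3–project 8, student 4–project 4, student 5–project 2, student 6–project 6, student 7–project 7).
By König's theorem the minimum vertex cover has the same size. One such cover is {student 1, student 2, student 3, student 4, student 5, student 6, student 7}.

7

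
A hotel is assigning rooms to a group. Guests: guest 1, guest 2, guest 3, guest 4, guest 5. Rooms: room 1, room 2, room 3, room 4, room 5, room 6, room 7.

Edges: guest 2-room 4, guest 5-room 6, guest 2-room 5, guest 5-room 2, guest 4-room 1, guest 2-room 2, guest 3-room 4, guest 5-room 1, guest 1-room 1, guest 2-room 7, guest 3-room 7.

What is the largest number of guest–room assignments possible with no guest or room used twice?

One maximum matching: guest 1–room 1, guest 2–room 5, guest 3–room 7, guest 5–room 6.
The set {guest 1, guest 4} has only 1 neighbour ({room 1}), so by Hall's theorem at most 4 of the 5 guests can be matched.

4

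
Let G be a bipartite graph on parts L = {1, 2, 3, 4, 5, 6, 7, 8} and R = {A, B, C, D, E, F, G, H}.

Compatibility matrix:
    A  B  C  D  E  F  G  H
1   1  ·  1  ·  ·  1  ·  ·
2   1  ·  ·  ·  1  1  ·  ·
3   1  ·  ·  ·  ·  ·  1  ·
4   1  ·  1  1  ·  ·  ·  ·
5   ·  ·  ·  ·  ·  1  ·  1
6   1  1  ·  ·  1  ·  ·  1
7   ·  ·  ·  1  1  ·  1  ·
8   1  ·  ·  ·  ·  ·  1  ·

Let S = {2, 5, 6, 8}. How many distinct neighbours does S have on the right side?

The union of neighbours of {2, 5, 6, 8} is {A, B, E, F, G, H}, which has 6 elements.
Since |N(S)| = 6 ≥ |S| = 4, Hall's condition holds for this subset.

6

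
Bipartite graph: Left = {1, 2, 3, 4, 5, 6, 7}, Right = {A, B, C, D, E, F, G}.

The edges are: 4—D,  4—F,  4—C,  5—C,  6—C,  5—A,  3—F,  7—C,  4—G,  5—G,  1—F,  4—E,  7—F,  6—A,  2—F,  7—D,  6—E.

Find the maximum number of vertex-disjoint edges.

5

A valid assignment of size 5: 1→F, 4→E, 5→G, 6→A, 7→C.
The set {1, 2, 3} has only 1 neighbour ({F}), so by Hall's theorem at most 5 of the 7 left vertices can be matched.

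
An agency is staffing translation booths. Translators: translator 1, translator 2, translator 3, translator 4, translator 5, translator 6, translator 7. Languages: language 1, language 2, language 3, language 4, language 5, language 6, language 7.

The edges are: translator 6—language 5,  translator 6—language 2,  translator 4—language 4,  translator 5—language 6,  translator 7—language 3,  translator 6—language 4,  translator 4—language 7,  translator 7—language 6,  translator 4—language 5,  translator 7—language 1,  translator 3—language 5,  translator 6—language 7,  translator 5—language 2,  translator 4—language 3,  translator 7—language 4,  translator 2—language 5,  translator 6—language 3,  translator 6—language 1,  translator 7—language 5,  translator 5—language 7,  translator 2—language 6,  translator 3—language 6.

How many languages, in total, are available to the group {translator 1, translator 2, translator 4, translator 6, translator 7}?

7

The union of neighbours of {translator 1, translator 2, translator 4, translator 6, translator 7} is {language 1, language 2, language 3, language 4, language 5, language 6, language 7}, which has 7 elements.
Since |N(S)| = 7 ≥ |S| = 5, Hall's condition holds for this subset.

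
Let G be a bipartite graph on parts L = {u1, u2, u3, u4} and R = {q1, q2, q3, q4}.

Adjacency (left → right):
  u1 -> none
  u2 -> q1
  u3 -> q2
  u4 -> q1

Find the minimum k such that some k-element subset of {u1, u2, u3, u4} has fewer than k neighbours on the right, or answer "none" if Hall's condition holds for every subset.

1

Take S = {u1}. Its neighbourhood is {}, so |N(S)| = 0 < |S| = 1.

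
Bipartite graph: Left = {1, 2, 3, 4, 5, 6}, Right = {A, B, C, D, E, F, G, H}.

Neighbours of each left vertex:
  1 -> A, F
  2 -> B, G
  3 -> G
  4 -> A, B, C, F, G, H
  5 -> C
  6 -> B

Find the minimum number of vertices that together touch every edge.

5

A maximum matching has 5 edges (e.g. 1–F, 2–B, 3–G, 4–A, 5–C).
By König's theorem the minimum vertex cover has the same size. One such cover is {1, 4, 5, B, G}.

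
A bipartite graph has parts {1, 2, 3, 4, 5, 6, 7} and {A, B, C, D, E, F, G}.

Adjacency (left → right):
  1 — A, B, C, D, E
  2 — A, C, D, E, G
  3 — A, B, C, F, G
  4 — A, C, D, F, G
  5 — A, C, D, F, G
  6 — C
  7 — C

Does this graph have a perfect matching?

The set {6, 7} has only 1 neighbour ({C}), so by Hall's theorem at most 6 of the 7 left vertices can be matched.
Hence no matching covers every left vertex.

No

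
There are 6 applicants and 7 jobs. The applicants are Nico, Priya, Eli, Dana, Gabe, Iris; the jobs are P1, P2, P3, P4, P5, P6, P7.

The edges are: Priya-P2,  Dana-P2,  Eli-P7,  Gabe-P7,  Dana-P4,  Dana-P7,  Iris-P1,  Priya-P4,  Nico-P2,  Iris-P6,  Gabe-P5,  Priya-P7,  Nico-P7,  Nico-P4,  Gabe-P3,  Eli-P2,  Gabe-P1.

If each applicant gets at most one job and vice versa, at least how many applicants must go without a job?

A valid assignment of size 5: Nico→P2, Priya→P4, Eli→P7, Gabe→P5, Iris→P1.
The set {Nico, Priya, Eli, Dana} has only 3 neighbours ({P2, P4, P7}), so by Hall's theorem at most 5 of the 6 applicants can be matched.
That matches 5 of the 6, leaving 1 unmatched; no matching can do better.

1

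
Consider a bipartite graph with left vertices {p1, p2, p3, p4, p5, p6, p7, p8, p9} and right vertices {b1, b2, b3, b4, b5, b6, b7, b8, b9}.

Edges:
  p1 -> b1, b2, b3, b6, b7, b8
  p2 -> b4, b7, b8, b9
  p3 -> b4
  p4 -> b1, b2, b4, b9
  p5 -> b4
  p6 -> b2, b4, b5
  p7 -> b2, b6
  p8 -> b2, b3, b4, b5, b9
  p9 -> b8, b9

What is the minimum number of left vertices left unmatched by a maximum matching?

1

For example, pair p1→b1, p2→b7, p3→b4, p4→b9, p6→b2, p7→b6, p8→b5, p9→b8.
The set {p3, p5} has only 1 neighbour ({b4}), so by Hall's theorem at most 8 of the 9 left vertices can be matched.
That matches 8 of the 9, leaving 1 unmatched; no matching can do better.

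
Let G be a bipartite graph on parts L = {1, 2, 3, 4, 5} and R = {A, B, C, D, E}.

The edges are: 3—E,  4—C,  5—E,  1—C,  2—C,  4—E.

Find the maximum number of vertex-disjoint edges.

A valid assignment of size 2: 1-C, 3-E.
The set {1, 2, 3, 4, 5} has only 2 neighbours ({C, E}), so by Hall's theorem at most 2 of the 5 left vertices can be matched.

2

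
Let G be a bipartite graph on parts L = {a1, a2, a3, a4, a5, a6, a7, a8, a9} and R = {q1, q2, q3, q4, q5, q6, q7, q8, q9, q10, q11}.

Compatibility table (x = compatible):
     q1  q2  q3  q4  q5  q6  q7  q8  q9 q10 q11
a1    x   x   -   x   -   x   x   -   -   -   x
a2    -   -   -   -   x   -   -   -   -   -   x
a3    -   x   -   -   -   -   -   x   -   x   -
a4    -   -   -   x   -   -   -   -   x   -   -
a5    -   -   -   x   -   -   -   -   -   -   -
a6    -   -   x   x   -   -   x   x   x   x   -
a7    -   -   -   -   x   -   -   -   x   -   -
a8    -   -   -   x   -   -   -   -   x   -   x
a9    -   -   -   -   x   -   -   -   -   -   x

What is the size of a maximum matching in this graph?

7

One maximum matching: a1–q6, a2–q11, a3–q8, a4–q9, a5–q4, a6–q7, a7–q5.
The set {a2, a4, a5, a7, a8, a9} has only 4 neighbours ({q11, q4, q5, q9}), so by Hall's theorem at most 7 of the 9 left vertices can be matched.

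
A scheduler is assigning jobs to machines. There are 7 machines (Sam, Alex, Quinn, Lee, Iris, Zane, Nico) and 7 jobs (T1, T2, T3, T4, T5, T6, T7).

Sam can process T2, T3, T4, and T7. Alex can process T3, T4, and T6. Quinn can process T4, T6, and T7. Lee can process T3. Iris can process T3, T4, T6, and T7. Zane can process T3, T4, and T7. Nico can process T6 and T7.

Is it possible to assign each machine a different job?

The set {Alex, Quinn, Lee, Iris, Zane, Nico} has only 4 neighbours ({T3, T4, T6, T7}), so by Hall's theorem at most 5 of the 7 machines can be matched.
Hence no matching covers every machine.

No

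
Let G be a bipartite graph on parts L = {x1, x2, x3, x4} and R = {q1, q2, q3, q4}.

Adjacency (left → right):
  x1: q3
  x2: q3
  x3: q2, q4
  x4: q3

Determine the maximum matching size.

2

One maximum matching: x1→q3, x3→q2.
The set {x1, x2, x4} has only 1 neighbour ({q3}), so by Hall's theorem at most 2 of the 4 left vertices can be matched.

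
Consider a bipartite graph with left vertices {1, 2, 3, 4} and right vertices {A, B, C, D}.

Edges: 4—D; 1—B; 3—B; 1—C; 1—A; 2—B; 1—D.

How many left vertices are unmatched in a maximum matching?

For example, pair 1-C, 2-B, 4-D.
The set {2, 3} has only 1 neighbour ({B}), so by Hall's theorem at most 3 of the 4 left vertices can be matched.
That matches 3 of the 4, leaving 1 unmatched; no matching can do better.

1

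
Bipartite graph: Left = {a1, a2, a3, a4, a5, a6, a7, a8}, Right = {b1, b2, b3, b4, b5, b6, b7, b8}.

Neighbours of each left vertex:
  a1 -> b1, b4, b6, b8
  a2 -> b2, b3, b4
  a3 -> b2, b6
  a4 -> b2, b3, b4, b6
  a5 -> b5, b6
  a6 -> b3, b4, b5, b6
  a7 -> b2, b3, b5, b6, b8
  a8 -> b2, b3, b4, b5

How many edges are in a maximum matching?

7

One maximum matching: a1-b1, a2-b4, a3-b2, a4-b6, a5-b5, a6-b3, a7-b8.
The set {a2, a3, a4, a5, a6, a8} has only 5 neighbours ({b2, b3, b4, b5, b6}), so by Hall's theorem at most 7 of the 8 left vertices can be matched.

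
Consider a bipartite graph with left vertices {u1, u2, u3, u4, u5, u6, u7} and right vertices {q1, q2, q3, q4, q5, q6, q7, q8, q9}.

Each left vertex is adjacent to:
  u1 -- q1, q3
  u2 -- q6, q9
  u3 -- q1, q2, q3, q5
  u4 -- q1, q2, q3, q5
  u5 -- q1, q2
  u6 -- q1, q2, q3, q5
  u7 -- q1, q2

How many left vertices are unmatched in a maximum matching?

A valid assignment of size 5: u1–q1, u2–q9, u3–q3, u4–q5, u5–q2.
The set {u1, u3, u4, u5, u6, u7} has only 4 neighbours ({q1, q2, q3, q5}), so by Hall's theorem at most 5 of the 7 left vertices can be matched.
That matches 5 of the 7, leaving 2 unmatched; no matching can do better.

2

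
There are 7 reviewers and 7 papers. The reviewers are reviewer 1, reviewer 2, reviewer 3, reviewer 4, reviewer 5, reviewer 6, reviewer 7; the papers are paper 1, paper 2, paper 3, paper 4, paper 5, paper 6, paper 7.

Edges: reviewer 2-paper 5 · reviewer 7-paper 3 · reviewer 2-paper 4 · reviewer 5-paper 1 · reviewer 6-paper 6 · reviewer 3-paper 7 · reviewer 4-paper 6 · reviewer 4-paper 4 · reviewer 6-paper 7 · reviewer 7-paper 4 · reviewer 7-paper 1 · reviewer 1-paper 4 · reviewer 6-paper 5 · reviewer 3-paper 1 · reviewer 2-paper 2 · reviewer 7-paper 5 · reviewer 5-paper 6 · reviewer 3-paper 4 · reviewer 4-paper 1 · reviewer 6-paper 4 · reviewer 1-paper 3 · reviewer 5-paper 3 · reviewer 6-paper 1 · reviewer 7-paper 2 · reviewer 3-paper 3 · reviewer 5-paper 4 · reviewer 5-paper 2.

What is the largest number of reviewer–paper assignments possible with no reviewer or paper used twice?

7

A valid assignment of size 7: reviewer 1→paper 3, reviewer 2→paper 4, reviewer 3→paper 7, reviewer 4→paper 6, reviewer 5→paper 1, reviewer 6→paper 5, reviewer 7→paper 2.
This saturates every reviewer, so 7 is the maximum.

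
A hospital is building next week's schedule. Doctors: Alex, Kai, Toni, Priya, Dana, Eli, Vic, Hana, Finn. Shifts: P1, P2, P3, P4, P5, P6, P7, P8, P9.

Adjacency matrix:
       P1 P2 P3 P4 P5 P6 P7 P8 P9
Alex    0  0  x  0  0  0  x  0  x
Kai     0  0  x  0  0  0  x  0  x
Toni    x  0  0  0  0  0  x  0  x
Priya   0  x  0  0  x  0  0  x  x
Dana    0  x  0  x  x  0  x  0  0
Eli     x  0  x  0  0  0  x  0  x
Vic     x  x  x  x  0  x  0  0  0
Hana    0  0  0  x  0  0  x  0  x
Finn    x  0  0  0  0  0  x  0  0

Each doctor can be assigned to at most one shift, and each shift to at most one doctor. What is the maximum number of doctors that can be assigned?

8

One maximum matching: Alex-P3, Kai-P9, Toni-P7, Priya-P8, Dana-P5, Eli-P1, Vic-P2, Hana-P4.
The set {Alex, Kai, Toni, Eli, Finn} has only 4 neighbours ({P1, P3, P7, P9}), so by Hall's theorem at most 8 of the 9 doctors can be matched.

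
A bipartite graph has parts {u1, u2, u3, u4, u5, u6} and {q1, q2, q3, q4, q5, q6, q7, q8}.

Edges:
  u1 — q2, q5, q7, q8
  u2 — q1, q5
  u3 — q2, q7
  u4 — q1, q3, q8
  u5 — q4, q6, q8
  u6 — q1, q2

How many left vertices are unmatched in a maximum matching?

One maximum matching: u1–q8, u2–q5, u3–q7, u4–q3, u5–q6, u6–q2.
This saturates every left vertex, so 6 is the maximum.
That matches 6 of the 6, leaving 0 unmatched; no matching can do better.

0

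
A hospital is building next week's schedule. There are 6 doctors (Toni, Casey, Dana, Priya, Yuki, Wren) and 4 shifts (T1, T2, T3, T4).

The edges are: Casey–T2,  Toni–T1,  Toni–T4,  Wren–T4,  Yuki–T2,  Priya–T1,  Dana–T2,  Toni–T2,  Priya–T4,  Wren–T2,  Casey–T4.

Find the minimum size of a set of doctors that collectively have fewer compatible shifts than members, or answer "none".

2

Take S = {Dana, Yuki}. Its neighbourhood is {T2}, so |N(S)| = 1 < |S| = 2.
No single vertex violates Hall's condition since each has at least one neighbour, so 2 is the minimum.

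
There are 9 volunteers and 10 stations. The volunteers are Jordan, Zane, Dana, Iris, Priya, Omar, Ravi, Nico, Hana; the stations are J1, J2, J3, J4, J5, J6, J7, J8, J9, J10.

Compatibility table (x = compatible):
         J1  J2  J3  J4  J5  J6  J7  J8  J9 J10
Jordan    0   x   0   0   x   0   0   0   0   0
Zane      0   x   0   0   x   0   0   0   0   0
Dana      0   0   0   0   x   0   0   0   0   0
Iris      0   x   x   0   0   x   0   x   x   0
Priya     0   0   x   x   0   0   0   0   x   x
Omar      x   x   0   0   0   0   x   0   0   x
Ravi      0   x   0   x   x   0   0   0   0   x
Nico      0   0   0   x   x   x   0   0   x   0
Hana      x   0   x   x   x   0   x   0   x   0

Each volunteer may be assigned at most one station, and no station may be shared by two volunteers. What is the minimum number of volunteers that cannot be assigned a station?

For example, pair Jordan-J2, Zane-J5, Iris-J3, Priya-J10, Omar-J7, Ravi-J4, Nico-J6, Hana-J9.
The set {Jordan, Zane, Dana} has only 2 neighbours ({J2, J5}), so by Hall's theorem at most 8 of the 9 volunteers can be matched.
That matches 8 of the 9, leaving 1 unmatched; no matching can do better.

1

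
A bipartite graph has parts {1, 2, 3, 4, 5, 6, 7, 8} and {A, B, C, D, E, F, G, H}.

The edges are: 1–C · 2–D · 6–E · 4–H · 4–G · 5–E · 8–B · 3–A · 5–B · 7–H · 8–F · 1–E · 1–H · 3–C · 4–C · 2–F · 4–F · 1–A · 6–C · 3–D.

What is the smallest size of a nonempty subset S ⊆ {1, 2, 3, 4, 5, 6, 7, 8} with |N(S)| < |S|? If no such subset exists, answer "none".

A matching saturating every left vertex exists, for instance 1→A, 2→F, 3→D, 4→G, 5→E, 6→C, 7→H, 8→B.
By Hall's marriage theorem, this means |N(S)| ≥ |S| for every subset S, so no violating subset exists.

none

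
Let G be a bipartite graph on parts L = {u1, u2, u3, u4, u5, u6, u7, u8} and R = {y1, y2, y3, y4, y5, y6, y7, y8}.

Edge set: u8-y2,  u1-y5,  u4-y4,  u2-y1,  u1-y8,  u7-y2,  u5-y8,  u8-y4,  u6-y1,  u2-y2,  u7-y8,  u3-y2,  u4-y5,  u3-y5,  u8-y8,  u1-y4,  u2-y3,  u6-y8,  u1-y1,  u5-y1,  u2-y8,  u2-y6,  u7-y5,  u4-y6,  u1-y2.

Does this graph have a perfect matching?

The set {u1, u3, u5, u6, u7, u8} has only 5 neighbours ({y1, y2, y4, y5, y8}), so by Hall's theorem at most 7 of the 8 left vertices can be matched.
Hence no matching covers every left vertex.

No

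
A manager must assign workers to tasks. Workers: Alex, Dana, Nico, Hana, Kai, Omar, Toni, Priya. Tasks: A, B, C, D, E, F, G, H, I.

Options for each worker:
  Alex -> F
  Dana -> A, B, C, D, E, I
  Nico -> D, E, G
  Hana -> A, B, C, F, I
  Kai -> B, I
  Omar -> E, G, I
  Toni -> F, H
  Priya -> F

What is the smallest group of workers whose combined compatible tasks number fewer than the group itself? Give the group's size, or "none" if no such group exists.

Take S = {Alex, Priya}. Its neighbourhood is {F}, so |N(S)| = 1 < |S| = 2.
No single vertex violates Hall's condition since each has at least one neighbour, so 2 is the minimum.

2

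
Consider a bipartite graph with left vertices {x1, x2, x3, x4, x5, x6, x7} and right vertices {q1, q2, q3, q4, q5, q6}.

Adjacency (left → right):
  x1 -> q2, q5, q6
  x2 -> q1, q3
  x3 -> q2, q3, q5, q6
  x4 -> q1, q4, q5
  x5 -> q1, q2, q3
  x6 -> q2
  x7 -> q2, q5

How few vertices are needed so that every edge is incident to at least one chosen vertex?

{x4, q1, q2, q3, q5, q6} is a vertex cover of size 6: every edge has an endpoint in this set.
No smaller cover exists because x1–q5, x2–q1, x3–q6, x4–q4, x5–q3, x6–q2 is a matching of size 6, and a cover must include an endpoint of each of these disjoint edges (König's theorem).

6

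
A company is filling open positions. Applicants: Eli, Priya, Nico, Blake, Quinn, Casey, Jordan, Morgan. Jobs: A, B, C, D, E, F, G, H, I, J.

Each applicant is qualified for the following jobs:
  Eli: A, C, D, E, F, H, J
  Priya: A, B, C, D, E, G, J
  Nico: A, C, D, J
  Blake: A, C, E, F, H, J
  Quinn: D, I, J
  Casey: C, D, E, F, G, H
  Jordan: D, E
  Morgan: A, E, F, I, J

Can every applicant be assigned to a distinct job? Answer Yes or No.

Yes

One maximum matching: Eli-A, Priya-G, Nico-C, Blake-E, Quinn-I, Casey-H, Jordan-D, Morgan-J.
All 8 applicants are covered.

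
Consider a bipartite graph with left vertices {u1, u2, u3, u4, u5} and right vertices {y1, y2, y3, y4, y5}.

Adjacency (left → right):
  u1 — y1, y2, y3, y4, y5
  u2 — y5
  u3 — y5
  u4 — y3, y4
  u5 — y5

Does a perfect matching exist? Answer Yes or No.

The set {u2, u3, u5} has only 1 neighbour ({y5}), so by Hall's theorem at most 3 of the 5 left vertices can be matched.
Hence no matching covers every left vertex.

No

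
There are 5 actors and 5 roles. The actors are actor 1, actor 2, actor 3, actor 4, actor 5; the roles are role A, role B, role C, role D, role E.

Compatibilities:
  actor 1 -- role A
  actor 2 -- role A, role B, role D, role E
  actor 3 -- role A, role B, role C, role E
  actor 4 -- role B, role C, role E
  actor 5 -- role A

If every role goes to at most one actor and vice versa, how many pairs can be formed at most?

4

A valid assignment of size 4: actor 1→role A, actor 2→role D, actor 3→role B, actor 4→role E.
The set {actor 1, actor 5} has only 1 neighbour ({role A}), so by Hall's theorem at most 4 of the 5 actors can be matched.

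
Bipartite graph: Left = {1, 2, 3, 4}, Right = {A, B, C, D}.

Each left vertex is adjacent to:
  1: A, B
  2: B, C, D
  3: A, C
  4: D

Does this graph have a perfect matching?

One maximum matching: 1→A, 2→B, 3→C, 4→D.
All 4 left vertices are covered.

Yes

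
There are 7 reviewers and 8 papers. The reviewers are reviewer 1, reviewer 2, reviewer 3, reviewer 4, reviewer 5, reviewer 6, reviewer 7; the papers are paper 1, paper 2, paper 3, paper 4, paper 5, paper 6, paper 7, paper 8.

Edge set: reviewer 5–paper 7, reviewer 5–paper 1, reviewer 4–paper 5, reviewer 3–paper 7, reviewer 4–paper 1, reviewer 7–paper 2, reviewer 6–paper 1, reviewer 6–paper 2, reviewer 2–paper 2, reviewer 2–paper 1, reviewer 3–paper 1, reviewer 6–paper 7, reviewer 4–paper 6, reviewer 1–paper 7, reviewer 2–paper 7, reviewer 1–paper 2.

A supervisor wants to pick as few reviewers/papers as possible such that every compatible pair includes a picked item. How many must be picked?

4

{reviewer 4, paper 1, paper 2, paper 7} is a vertex cover of size 4: every edge has an endpoint in this set.
No smaller cover exists because reviewer 1–paper 2, reviewer 2–paper 1, reviewer 3–paper 7, reviewer 4–paper 6 is a matching of size 4, and a cover must include an endpoint of each of these disjoint edges (König's theorem).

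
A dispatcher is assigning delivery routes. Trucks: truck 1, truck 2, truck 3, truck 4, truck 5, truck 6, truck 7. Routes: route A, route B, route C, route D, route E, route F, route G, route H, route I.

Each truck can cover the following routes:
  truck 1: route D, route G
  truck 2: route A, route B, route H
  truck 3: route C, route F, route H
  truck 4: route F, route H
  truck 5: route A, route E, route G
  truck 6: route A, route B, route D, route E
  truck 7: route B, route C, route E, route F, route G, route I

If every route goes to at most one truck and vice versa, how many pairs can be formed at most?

7

One maximum matching: truck 1→route D, truck 2→route H, truck 3→route C, truck 4→route F, truck 5→route G, truck 6→route B, truck 7→route E.
This saturates every truck, so 7 is the maximum.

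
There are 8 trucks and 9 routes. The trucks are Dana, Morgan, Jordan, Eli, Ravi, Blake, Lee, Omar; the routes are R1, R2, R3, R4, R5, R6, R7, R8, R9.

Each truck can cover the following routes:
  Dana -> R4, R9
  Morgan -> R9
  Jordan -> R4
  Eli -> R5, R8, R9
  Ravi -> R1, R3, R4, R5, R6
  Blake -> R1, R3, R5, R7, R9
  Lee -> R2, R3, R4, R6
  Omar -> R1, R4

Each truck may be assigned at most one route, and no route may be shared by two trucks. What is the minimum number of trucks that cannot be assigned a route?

1

For example, pair Dana-R4, Morgan-R9, Eli-R8, Ravi-R5, Blake-R3, Lee-R6, Omar-R1.
The set {Dana, Morgan, Jordan} has only 2 neighbours ({R4, R9}), so by Hall's theorem at most 7 of the 8 trucks can be matched.
That matches 7 of the 8, leaving 1 unmatched; no matching can do better.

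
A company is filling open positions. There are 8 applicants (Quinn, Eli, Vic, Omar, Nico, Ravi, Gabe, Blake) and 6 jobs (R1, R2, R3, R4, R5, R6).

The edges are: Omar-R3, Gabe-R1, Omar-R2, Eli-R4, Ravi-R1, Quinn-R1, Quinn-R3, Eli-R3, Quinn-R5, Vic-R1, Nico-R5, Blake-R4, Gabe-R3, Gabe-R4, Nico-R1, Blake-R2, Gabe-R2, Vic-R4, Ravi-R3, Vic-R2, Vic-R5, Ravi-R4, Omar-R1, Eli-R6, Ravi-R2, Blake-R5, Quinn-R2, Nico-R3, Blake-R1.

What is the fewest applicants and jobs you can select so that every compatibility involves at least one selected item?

6

The 6 edges Quinn–R5, Eli–R6, Vic–R4, Omar–R2, Nico–R1, Ravi–R3 form a matching, so any vertex cover needs at least 6 vertices (one per matched edge).
Conversely {Eli, R1, R2, R3, R4, R5} meets every edge and has exactly 6 vertices, so 6 is optimal.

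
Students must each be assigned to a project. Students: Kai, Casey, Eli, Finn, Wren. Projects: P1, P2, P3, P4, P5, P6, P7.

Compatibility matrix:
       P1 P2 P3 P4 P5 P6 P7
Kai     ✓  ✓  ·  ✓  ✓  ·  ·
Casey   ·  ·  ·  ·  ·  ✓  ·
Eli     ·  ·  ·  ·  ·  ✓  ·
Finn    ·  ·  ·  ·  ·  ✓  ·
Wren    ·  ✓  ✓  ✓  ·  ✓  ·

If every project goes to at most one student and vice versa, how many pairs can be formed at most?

For example, pair Kai-P1, Casey-P6, Wren-P4.
The set {Casey, Eli, Finn} has only 1 neighbour ({P6}), so by Hall's theorem at most 3 of the 5 students can be matched.

3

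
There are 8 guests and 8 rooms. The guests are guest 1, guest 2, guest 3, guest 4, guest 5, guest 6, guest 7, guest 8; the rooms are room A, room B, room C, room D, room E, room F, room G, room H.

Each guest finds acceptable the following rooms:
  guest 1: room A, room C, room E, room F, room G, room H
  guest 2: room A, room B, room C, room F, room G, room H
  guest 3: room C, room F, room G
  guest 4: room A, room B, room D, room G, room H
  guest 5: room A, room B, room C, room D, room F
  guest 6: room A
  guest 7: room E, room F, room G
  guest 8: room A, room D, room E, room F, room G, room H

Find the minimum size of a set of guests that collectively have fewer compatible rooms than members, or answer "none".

A matching saturating every guest exists, for instance guest 1→room F, guest 2→room B, guest 3→room G, guest 4→room H, guest 5→room C, guest 6→room A, guest 7→room E, guest 8→room D.
By Hall's marriage theorem, this means |N(S)| ≥ |S| for every subset S, so no violating subset exists.

none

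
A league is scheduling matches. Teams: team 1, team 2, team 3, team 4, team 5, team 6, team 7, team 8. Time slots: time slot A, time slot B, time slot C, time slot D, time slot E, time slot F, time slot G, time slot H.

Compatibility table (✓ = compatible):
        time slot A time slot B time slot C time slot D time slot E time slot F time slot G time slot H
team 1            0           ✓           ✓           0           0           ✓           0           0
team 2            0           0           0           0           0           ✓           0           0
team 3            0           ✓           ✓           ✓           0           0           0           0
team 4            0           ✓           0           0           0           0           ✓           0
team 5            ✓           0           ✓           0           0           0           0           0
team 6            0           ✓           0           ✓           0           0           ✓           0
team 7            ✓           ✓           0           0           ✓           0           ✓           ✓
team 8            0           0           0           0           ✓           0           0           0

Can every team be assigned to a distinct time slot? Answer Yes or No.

A valid assignment of size 8: team 1–time slot C, team 2–time slot F, team 3–time slot B, team 4–time slot G, team 5–time slot A, team 6–time slot D, team 7–time slot H, team 8–time slot E.
All 8 teams are covered.

Yes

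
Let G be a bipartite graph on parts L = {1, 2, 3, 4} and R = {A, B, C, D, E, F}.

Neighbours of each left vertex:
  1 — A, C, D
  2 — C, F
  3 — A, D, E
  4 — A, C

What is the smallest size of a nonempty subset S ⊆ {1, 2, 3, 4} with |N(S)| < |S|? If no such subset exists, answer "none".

none

A matching saturating every left vertex exists, for instance 1→D, 2→F, 3→E, 4→C.
By Hall's marriage theorem, this means |N(S)| ≥ |S| for every subset S, so no violating subset exists.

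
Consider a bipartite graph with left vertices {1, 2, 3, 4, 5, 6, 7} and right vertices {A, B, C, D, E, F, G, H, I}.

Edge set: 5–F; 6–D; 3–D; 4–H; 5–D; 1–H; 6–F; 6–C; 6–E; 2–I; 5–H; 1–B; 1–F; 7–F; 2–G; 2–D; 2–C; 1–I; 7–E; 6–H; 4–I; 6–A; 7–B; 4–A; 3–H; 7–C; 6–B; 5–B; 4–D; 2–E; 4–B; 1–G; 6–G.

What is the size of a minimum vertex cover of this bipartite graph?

The 7 edges 1–H, 2–E, 3–D, 4–A, 5–F, 6–G, 7–B form a matching, so any vertex cover needs at least 7 vertices (one per matched edge).
Conversely {1, 2, 3, 4, 5, 6, 7} meets every edge and has exactly 7 vertices, so 7 is optimal.

7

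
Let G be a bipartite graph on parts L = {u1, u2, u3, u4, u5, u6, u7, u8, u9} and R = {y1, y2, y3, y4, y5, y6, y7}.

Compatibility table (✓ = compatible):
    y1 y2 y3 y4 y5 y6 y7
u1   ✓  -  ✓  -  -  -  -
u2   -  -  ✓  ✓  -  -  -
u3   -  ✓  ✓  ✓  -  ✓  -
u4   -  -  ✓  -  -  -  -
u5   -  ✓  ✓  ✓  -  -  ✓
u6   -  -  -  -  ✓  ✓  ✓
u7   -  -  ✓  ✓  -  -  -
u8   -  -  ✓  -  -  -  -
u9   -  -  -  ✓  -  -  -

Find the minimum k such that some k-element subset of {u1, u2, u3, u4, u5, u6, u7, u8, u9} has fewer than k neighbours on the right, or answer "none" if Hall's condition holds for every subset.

2

Take S = {u4, u8}. Its neighbourhood is {y3}, so |N(S)| = 1 < |S| = 2.
No single vertex violates Hall's condition since each has at least one neighbour, so 2 is the minimum.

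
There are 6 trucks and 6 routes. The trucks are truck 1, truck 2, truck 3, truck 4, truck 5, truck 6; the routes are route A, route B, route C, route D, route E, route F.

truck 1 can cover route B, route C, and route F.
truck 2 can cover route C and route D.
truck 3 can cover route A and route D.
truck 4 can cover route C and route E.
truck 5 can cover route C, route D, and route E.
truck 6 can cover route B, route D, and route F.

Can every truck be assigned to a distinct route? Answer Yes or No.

Yes

A valid assignment of size 6: truck 1-route F, truck 2-route D, truck 3-route A, truck 4-route C, truck 5-route E, truck 6-route B.
Every truck is matched, so this is a perfect matching.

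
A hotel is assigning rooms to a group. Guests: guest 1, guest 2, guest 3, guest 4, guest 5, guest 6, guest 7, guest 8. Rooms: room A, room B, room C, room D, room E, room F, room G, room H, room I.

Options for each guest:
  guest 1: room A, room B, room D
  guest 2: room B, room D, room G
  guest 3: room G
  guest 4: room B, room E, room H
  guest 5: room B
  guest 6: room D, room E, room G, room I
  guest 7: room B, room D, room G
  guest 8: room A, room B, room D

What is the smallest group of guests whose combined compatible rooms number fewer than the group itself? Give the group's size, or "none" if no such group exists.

Take S = {guest 2, guest 3, guest 5, guest 7}. Its neighbourhood is {room B, room D, room G}, so |N(S)| = 3 < |S| = 4.
Every subset of size less than 4 has at least as many neighbours as members, so 4 is the minimum.

4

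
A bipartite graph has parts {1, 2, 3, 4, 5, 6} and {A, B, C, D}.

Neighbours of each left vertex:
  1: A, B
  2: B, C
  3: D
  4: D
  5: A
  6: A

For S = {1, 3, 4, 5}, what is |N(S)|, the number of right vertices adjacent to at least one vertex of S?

3

The union of neighbours of {1, 3, 4, 5} is {A, B, D}, which has 3 elements.
Since |N(S)| = 3 < |S| = 4, Hall's condition fails for this subset.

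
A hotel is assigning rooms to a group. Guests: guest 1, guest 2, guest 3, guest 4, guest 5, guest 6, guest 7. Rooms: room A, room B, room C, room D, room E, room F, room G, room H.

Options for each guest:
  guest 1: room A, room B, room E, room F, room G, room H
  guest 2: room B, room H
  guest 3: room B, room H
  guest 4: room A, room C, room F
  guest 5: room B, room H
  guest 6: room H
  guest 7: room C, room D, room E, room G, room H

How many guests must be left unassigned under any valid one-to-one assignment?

For example, pair guest 1–room A, guest 2–room B, guest 3–room H, guest 4–room F, guest 7–room D.
The set {guest 2, guest 3, guest 5, guest 6} has only 2 neighbours ({room B, room H}), so by Hall's theorem at most 5 of the 7 guests can be matched.
That matches 5 of the 7, leaving 2 unmatched; no matching can do better.

2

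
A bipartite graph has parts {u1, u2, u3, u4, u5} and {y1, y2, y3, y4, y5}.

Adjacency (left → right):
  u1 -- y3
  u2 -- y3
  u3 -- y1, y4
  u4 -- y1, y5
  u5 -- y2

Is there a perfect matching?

No

The set {u1, u2} has only 1 neighbour ({y3}), so by Hall's theorem at most 4 of the 5 left vertices can be matched.
Hence no matching covers every left vertex.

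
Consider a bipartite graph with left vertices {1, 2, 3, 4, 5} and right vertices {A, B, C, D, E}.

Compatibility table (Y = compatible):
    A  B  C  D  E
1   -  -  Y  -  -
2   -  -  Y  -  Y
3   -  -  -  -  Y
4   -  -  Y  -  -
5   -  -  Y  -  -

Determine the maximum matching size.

2

One maximum matching: 1→C, 2→E.
The set {1, 2, 3, 4, 5} has only 2 neighbours ({C, E}), so by Hall's theorem at most 2 of the 5 left vertices can be matched.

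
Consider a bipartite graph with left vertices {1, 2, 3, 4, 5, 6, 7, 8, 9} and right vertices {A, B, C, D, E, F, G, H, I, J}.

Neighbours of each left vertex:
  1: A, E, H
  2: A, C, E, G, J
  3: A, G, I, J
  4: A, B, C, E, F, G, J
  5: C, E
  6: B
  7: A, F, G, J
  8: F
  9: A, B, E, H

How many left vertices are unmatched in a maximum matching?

0

A valid assignment of size 9: 1→H, 2→A, 3→I, 4→G, 5→C, 6→B, 7→J, 8→F, 9→E.
All 9 left vertices are matched, so no larger matching exists.
That matches 9 of the 9, leaving 0 unmatched; no matching can do better.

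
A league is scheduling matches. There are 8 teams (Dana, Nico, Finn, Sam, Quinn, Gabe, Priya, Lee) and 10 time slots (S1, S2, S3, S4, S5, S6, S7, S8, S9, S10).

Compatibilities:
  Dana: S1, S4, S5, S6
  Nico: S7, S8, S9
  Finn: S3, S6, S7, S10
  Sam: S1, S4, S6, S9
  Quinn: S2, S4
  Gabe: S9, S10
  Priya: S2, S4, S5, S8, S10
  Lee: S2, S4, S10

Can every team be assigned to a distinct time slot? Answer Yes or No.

Yes

For example, pair Dana-S6, Nico-S7, Finn-S10, Sam-S1, Quinn-S4, Gabe-S9, Priya-S8, Lee-S2.
Every team is matched, so this matching saturates all of them.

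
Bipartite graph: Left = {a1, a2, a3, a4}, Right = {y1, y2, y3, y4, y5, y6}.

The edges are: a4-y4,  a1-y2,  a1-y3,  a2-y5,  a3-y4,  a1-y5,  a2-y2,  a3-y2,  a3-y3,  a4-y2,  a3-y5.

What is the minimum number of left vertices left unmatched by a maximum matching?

One maximum matching: a1-y3, a2-y5, a3-y4, a4-y2.
This saturates every left vertex, so 4 is the maximum.
That matches 4 of the 4, leaving 0 unmatched; no matching can do better.

0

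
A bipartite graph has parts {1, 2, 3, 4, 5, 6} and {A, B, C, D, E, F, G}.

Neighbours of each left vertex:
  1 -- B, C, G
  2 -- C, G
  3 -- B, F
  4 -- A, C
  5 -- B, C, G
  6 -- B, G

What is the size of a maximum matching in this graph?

A valid assignment of size 5: 1-C, 2-G, 3-F, 4-A, 5-B.
The set {1, 2, 5, 6} has only 3 neighbours ({B, C, G}), so by Hall's theorem at most 5 of the 6 left vertices can be matched.

5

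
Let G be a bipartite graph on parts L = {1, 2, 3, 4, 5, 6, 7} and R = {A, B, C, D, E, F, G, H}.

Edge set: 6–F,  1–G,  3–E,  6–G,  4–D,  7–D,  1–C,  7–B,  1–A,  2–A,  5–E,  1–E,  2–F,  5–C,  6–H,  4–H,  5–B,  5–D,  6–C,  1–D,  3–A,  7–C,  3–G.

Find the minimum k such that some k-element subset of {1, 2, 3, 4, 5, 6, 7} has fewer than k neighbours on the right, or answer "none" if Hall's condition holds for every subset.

none

A matching saturating every left vertex exists, for instance 1→A, 2→F, 3→G, 4→D, 5→E, 6→C, 7→B.
By Hall's marriage theorem, this means |N(S)| ≥ |S| for every subset S, so no violating subset exists.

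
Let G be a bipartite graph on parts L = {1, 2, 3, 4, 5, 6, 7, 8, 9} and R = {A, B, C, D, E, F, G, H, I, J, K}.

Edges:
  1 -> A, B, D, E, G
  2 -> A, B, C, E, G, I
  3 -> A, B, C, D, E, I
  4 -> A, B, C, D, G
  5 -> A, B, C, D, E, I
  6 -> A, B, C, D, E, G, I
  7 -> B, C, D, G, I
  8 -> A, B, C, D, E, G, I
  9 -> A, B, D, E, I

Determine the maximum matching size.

7

For example, pair 1-E, 2-I, 3-D, 4-C, 5-B, 6-A, 7-G.
The set {1, 2, 3, 4, 5, 6, 7, 8, 9} has only 7 neighbours ({A, B, C, D, E, G, I}), so by Hall's theorem at most 7 of the 9 left vertices can be matched.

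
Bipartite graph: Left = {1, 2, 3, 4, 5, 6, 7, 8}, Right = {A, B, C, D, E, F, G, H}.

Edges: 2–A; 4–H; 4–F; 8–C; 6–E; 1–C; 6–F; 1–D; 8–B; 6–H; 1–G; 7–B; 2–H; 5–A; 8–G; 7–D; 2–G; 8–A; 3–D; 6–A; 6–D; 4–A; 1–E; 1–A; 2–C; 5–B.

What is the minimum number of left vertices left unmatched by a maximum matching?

One maximum matching: 1–E, 2–G, 3–D, 4–F, 5–A, 6–H, 7–B, 8–C.
This saturates every left vertex, so 8 is the maximum.
That matches 8 of the 8, leaving 0 unmatched; no matching can do better.

0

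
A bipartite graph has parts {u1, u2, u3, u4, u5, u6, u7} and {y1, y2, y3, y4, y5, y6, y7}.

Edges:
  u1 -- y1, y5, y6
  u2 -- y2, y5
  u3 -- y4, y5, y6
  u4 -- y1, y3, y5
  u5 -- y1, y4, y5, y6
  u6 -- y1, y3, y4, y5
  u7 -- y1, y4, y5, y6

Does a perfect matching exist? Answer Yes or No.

No

The set {u1, u3, u4, u5, u6, u7} has only 5 neighbours ({y1, y3, y4, y5, y6}), so by Hall's theorem at most 6 of the 7 left vertices can be matched.
Hence no matching covers every left vertex.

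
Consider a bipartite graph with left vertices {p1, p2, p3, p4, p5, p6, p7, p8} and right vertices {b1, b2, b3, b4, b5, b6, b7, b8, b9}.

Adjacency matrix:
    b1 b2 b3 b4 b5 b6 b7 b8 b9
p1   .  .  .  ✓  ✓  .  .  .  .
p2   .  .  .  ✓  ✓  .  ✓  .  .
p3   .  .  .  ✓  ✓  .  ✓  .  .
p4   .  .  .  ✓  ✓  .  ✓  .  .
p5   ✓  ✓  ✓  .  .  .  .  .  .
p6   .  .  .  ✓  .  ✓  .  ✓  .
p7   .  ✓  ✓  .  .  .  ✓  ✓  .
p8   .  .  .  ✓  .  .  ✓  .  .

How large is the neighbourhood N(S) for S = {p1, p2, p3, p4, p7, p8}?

The union of neighbours of {p1, p2, p3, p4, p7, p8} is {b2, b3, b4, b5, b7, b8}, which has 6 elements.
Since |N(S)| = 6 ≥ |S| = 6, Hall's condition holds for this subset.

6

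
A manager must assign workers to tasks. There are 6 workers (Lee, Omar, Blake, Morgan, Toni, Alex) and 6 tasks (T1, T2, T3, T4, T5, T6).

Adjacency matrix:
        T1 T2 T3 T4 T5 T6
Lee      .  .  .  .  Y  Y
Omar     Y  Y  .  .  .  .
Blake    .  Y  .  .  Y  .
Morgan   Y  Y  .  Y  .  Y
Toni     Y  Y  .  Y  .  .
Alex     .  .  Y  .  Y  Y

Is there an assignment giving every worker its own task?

Yes

A valid assignment of size 6: Lee–T6, Omar–T1, Blake–T5, Morgan–T4, Toni–T2, Alex–T3.
Every worker is matched, so this is a perfect matching.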